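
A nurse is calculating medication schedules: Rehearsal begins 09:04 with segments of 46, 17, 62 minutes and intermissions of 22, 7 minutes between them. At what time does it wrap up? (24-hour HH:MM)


Start: 09:04 = 544 min from midnight
  after task 1 (46 min): 09:50
  after break (22 min): 10:12
  after task 2 (17 min): 10:29
  after break (7 min): 10:36
  after task 3 (62 min): 11:38
Total elapsed: 154 minutes
End time: 11:38

11:38


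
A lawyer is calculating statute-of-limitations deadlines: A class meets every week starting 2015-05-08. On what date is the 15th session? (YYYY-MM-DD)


First occurrence: 2015-05-08 (occurrence 1)
Each occurrence is 7 days after the previous.
Occurrence 15 is 14 weeks after the first.
14 weeks = 98 days
2015-05-08 + 98 days = 2015-08-14

2015-08-14


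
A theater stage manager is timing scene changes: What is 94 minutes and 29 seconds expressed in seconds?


Minutes: 94
Extra seconds: 29
Seconds per minute: 60
Minutes to seconds: 94 x 60 = 5640
Total: 5640 + 29 = 5669

5669


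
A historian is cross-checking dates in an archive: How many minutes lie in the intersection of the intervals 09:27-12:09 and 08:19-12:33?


Interval A: [567, 729] minutes from midnight
Interval B: [499, 753] minutes from midnight
Overlap start = max(567, 499) = 567
Overlap end = min(729, 753) = 729
Overlap = 729 - 567 = 162 minutes

162


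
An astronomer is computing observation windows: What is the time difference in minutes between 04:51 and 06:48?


Start time: 04:51 = 291 minutes from midnight
End time: 06:48 = 408 minutes from midnight
Difference: 408 - 291 = 117 minutes
That is 1 hours and 57 minutes

117


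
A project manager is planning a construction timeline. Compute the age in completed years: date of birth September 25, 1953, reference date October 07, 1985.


Birth: 1953-09-25
Reference: 1985-10-07
Year difference: 1985 - 1953 = 32
Has birthday (09-25) occurred by 10-07? Yes
Age in full years: 32

32


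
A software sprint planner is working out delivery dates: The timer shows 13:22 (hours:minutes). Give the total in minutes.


Hours: 13
Minutes: 22
Convert hours to minutes: 13 x 60 = 780
Add remaining minutes: 780 + 22 = 802

802


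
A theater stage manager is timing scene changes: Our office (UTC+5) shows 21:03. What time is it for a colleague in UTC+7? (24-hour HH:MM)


Local time: 21:03 at UTC+5 (offset 5h)
Target zone: UTC+7 (offset 7h)
Difference: 7 - (5) = 2 hours
Calculation: 21 + (2) = 23
Result: 23:03

23:03


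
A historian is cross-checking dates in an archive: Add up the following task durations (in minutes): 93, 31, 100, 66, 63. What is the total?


Durations: 93, 31, 100, 66, 63
Running sum: 93
+ 31 = 124
+ 100 = 224
+ 66 = 290
+ 63 = 353
Total duration: 353 minutes
That is 5 hours and 53 minutes

353


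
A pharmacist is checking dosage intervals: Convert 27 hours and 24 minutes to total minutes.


Hours: 27
Extra minutes: 24
Minutes per hour: 60
Hours to minutes: 27 x 60 = 1620
Total: 1620 + 24 = 1644

1644


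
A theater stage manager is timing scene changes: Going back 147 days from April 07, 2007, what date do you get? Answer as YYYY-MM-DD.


Start: 2007-04-07
Subtracting 147 days
Days already passed in April: 7
After going back through April: 140 more days to subtract
March 2007: 31 days, 109 remaining
February 2007: 28 days, 81 remaining
January 2007: 31 days, 50 remaining
December 2006: 31 days, 19 remaining
Result: 2006-11-11

2006-11-11


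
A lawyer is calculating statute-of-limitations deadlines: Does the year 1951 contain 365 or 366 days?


Year: 1951
Check leap year rules:
Divisible by 4? No
1951 is not a leap year
Days: 365

365


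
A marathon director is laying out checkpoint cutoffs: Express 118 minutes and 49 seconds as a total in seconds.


Minutes: 118
Seconds: 49
Convert minutes to seconds: 118 x 60 = 7080
Add remaining seconds: 7080 + 49 = 7129

7129


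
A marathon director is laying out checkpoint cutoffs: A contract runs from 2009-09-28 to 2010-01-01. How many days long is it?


Start date: 2009-09-28
End date: 2010-01-01
Sep 2009: +3 days
Oct 2009: +31 days
Nov 2009: +30 days
Dec 2009: +31 days
Total: 95 days

95


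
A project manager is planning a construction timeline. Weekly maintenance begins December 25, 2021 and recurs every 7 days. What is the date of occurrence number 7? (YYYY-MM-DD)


First occurrence: 2021-12-25 (occurrence 1)
Each occurrence is 7 days after the previous.
Occurrence 7 is 6 weeks after the first.
6 weeks = 42 days
2021-12-25 + 42 days = 2022-02-05

2022-02-05


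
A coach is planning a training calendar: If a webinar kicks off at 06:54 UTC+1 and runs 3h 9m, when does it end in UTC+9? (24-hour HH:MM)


Start: 06:54 in UTC+1
Step 1 - add duration:
  minutes: 54 + 9 = 63 (carry 1h)
  hours: 6 + 3 + 1 = 10
  end in UTC+1: 10:03
Step 2 - convert UTC+1 -> UTC+9:
  offset difference: 9 - (1) = 8 hours
  10 + (8) = 18 -> mod 24 = 18
Result: 18:03 in UTC+9

18:03


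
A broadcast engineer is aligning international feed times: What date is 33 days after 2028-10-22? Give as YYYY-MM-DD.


Start: 2028-10-22
Adding 33 days
Days remaining in October: 9
After October: 24 days still to add
November 2028 has 30 days, need 24
Result: 2028-11-24

2028-11-24


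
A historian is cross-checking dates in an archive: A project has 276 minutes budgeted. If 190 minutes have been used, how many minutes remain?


Total budget: 276 minutes
Time used: 190 minutes
Remaining: 276 - 190 = 86 minutes
Percent used: 68.8%
Percent remaining: 31.2%

86


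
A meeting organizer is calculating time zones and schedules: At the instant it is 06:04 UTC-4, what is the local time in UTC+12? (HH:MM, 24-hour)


Local time: 06:04 at UTC-4 (offset -4h)
Target zone: UTC+12 (offset 12h)
Difference: 12 - (-4) = 16 hours
Calculation: 6 + (16) = 22
Result: 22:04

22:04


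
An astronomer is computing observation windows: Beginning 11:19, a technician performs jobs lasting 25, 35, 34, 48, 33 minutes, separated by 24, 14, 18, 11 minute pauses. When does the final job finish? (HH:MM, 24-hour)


Start: 11:19 = 679 min from midnight
  after task 1 (25 min): 11:44
  after break (24 min): 12:08
  after task 2 (35 min): 12:43
  after break (14 min): 12:57
  after task 3 (34 min): 13:31
  after break (18 min): 13:49
  after task 4 (48 min): 14:37
  after break (11 min): 14:48
  after task 5 (33 min): 15:21
Total elapsed: 242 minutes
End time: 15:21

15:21


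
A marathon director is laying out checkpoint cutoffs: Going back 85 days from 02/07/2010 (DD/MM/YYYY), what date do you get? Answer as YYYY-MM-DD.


Start: 2010-07-02
Subtracting 85 days
Days already passed in July: 2
After going back through July: 83 more days to subtract
June 2010: 30 days, 53 remaining
May 2010: 31 days, 22 remaining
April 2010 has 30 days, need 22
Result: 2010-04-08

2010-04-08


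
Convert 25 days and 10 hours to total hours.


Days: 25
Extra hours: 10
Hours per day: 24
Days to hours: 25 x 24 = 600
Total: 600 + 10 = 610

610


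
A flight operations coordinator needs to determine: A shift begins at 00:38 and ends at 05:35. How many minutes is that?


Start time: 00:38 = 38 minutes from midnight
End time: 05:35 = 335 minutes from midnight
Difference: 335 - 38 = 297 minutes
That is 4 hours and 57 minutes

297


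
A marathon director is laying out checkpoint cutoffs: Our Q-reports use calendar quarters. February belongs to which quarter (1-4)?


Month: February (month 2)
Q1: January-March (months 1-3)
Q2: April-June (months 4-6)
Q3: July-September (months 7-9)
Q4: October-December (months 10-12)
Month 2 falls in Q1

1


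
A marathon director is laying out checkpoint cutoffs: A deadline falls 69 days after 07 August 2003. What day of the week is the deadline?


Start: 2003-08-07 (Thursday)
Step 1 - find target date: add 69 days
  2003-08-07 + 69 days = 2003-10-15
Step 2 - day of week:
  69 mod 7 = 6
  Thursday + 6 days -> Wednesday
Result: Wednesday (2003-10-15)

Wednesday


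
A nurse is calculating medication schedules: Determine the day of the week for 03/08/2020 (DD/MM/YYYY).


Date: 2020-08-03
January 1, 2020 is a Wednesday
Day of year: 216
Offset from Jan 1: 215 days
215 mod 7 = 5
Result: Monday

Monday


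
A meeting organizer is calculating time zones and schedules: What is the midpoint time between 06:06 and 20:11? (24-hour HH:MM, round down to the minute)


Start time: 06:06 = 366 minutes from midnight
End time: 20:11 = 1211 minutes from midnight
Sum: 366 + 1211 = 1577
Midpoint: 1577 / 2 = 788 minutes
Convert: 788 / 60 = 13 hours, 8 minutes
Result: 13:08

13:08


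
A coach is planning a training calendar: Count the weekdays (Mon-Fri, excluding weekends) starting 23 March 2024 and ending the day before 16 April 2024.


Start: 2024-03-23 (Saturday)
End (exclusive): 2024-04-16 (Tuesday)
Total calendar days: 24
Full weeks: 24 // 7 = 3 -> 15 weekdays
Remaining 3 days starting on Saturday:
  Sat(-), Sun(-), Mon(w) -> 1 weekdays
Total business days: 15 + 1 = 16

16


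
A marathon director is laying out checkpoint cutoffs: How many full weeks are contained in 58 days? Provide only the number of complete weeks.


Total days: 58
Days per week: 7
Division: 58 / 7 = 8 remainder 2
Complete weeks: 8
Remaining days: 2

8


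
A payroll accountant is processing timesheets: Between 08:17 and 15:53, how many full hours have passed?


Start: 08:17
End: 15:53
Hour difference: 15 - 8 = 7 hours
Minute difference: 53 - 17 = 36 minutes
Total minutes: 456
Complete hours: 456 / 60 = 7 (remainder 36)

7


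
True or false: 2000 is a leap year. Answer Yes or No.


Year: 2000
Divisible by 4? 2000 / 4 = 500.0 -> Yes
Divisible by 100? 2000 / 100 = 20.0 -> Yes
Divisible by 400? 2000 / 400 = 5.0 -> Yes
Divisible by 400, so it IS a leap year

Yes


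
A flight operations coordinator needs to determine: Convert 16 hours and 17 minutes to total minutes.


Hours: 16
Extra minutes: 17
Minutes per hour: 60
Hours to minutes: 16 x 60 = 960
Total: 960 + 17 = 977

977


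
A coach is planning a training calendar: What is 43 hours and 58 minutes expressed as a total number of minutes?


Hours: 43
Minutes: 58
Convert hours to minutes: 43 x 60 = 2580
Add remaining minutes: 2580 + 58 = 2638

2638


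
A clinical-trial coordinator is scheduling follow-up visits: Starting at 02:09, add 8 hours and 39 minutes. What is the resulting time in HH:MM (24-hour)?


Start time: 02:09
Adding: 8 hours 39 minutes
Minutes: 9 + 39 = 48
Hours: 2 + 8 + 0 = 10
Result: 10:48

10:48


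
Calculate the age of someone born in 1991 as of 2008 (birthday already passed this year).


Birth year: 1991
Current year: 2008
Age = current year - birth year
Age = 2008 - 1991 = 17

17


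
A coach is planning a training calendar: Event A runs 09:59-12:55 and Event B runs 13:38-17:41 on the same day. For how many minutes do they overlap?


Interval A: [599, 775] minutes from midnight
Interval B: [818, 1061] minutes from midnight
Overlap start = max(599, 818) = 818
Overlap end = min(775, 1061) = 775
End <= start, so the intervals do not overlap: 0 minutes

0


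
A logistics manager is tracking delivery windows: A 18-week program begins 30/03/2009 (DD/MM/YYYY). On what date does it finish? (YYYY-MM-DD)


Start: 2009-03-30
Weeks to add: 18
Convert to days: 18 x 7 = 126 days
Add 126 days to 2009-03-30
Result: 2009-08-03

2009-08-03


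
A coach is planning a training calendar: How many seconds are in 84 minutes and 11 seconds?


Minutes: 84
Extra seconds: 11
Seconds per minute: 60
Minutes to seconds: 84 x 60 = 5040
Total: 5040 + 11 = 5051

5051


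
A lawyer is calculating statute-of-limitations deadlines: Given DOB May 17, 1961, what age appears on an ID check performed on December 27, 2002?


Birth: 1961-05-17
Reference: 2002-12-27
Year difference: 2002 - 1961 = 41
Has birthday (05-17) occurred by 12-27? Yes
Age in full years: 41

41


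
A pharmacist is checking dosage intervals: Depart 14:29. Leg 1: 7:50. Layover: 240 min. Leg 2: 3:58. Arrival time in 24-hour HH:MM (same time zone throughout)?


Depart: 14:29
Leg 1: +470 min -> 22:19
Layover: +240 min -> 02:19
Leg 2: +238 min -> 06:17
Total travel: 948 minutes = 15h 48m
Arrival: 06:17

06:17


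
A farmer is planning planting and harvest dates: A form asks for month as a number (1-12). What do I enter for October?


Calendar month order:
9. September
10. October <--
11. November
October is month number 10

10


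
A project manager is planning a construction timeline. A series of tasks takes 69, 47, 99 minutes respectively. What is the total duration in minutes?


Durations: 69, 47, 99
Running sum: 69
+ 47 = 116
+ 99 = 215
Total duration: 215 minutes
That is 3 hours and 35 minutes

215


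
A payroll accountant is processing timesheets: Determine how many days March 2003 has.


Month: March
Year: 2003
March is a 31-day month
Total: 31 days

31


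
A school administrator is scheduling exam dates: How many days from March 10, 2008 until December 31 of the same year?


Start: March 10, 2008
End: December 31, 2008
Days left in March: 21
April: 30
May: 31
June: 30
July: 31
... plus remaining months
Sum of remaining months: 275
Total: 21 + 275 = 296

296


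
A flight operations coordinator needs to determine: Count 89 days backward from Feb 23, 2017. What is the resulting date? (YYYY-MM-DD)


Start: 2017-02-23
Subtracting 89 days
Days already passed in February: 23
After going back through February: 66 more days to subtract
January 2017: 31 days, 35 remaining
December 2016: 31 days, 4 remaining
November 2016 has 30 days, need 4
Result: 2016-11-26

2016-11-26


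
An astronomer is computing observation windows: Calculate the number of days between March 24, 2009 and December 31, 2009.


Start: March 24, 2009
End: December 31, 2009
Days left in March: 7
April: 30
May: 31
June: 30
July: 31
... plus remaining months
Sum of remaining months: 275
Total: 7 + 275 = 282

282


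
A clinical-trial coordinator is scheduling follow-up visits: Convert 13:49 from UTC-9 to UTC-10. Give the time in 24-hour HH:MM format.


Local time: 13:49 at UTC-9 (offset -9h)
Target zone: UTC-10 (offset -10h)
Difference: -10 - (-9) = -1 hours
Calculation: 13 + (-1) = 12
Result: 12:49

12:49


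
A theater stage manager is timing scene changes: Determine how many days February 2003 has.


Month: February
Year: 2003
2003 is not a leap year
February has 28 days
Total: 28 days

28


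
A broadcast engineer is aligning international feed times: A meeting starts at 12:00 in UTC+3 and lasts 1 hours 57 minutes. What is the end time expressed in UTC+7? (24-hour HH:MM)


Start: 12:00 in UTC+3
Step 1 - add duration:
  minutes: 0 + 57 = 57
  hours: 12 + 1 + 0 = 13
  end in UTC+3: 13:57
Step 2 - convert UTC+3 -> UTC+7:
  offset difference: 7 - (3) = 4 hours
  13 + (4) = 17 -> mod 24 = 17
Result: 17:57 in UTC+7

17:57


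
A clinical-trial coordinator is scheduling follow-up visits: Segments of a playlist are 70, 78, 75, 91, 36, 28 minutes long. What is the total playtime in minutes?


Durations: 70, 78, 75, 91, 36, 28
Running sum: 70
+ 78 = 148
+ 75 = 223
+ 91 = 314
+ 36 = 350
+ 28 = 378
Total duration: 378 minutes
That is 6 hours and 18 minutes

378


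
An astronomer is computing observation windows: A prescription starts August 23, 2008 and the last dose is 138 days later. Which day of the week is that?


Start: 2008-08-23 (Saturday)
Step 1 - find target date: add 138 days
  2008-08-23 + 138 days = 2009-01-08
Step 2 - day of week:
  138 mod 7 = 5
  Saturday + 5 days -> Thursday
Result: Thursday (2009-01-08)

Thursday


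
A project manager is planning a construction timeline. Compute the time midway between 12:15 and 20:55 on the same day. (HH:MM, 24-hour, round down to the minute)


Start time: 12:15 = 735 minutes from midnight
End time: 20:55 = 1255 minutes from midnight
Sum: 735 + 1255 = 1990
Midpoint: 1990 / 2 = 995 minutes
Convert: 995 / 60 = 16 hours, 35 minutes
Result: 16:35

16:35


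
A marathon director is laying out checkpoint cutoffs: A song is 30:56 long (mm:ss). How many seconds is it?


Minutes: 30
Extra seconds: 56
Seconds per minute: 60
Minutes to seconds: 30 x 60 = 1800
Total: 1800 + 56 = 1856

1856


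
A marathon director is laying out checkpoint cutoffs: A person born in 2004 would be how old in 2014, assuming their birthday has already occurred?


Birth year: 2004
Current year: 2014
Age = current year - birth year
Age = 2014 - 2004 = 10

10


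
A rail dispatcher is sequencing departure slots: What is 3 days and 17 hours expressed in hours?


Days: 3
Extra hours: 17
Hours per day: 24
Days to hours: 3 x 24 = 72
Total: 72 + 17 = 89

89


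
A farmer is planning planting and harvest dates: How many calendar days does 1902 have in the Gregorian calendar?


Year: 1902
Check leap year rules:
Divisible by 4? No
1902 is not a leap year
Days: 365

365


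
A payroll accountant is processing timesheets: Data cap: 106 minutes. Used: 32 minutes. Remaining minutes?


Total budget: 106 minutes
Time used: 32 minutes
Remaining: 106 - 32 = 74 minutes
Percent used: 30.2%
Percent remaining: 69.8%

74


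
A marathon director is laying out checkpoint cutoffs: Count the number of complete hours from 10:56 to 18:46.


Start: 10:56
End: 18:46
Hour difference: 18 - 10 = 8 hours
Minute difference: 46 - 56 = -10 minutes
Total minutes: 470
Complete hours: 470 / 60 = 7 (remainder 50)

7


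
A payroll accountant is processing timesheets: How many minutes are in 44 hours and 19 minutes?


Hours: 44
Extra minutes: 19
Minutes per hour: 60
Hours to minutes: 44 x 60 = 2640
Total: 2640 + 19 = 2659

2659


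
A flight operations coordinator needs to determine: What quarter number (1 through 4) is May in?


Month: May (month 5)
Q1: January-March (months 1-3)
Q2: April-June (months 4-6)
Q3: July-September (months 7-9)
Q4: October-December (months 10-12)
Month 5 falls in Q2

2


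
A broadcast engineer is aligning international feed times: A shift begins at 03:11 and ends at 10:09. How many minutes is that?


Start time: 03:11 = 191 minutes from midnight
End time: 10:09 = 609 minutes from midnight
Difference: 609 - 191 = 418 minutes
That is 6 hours and 58 minutes

418


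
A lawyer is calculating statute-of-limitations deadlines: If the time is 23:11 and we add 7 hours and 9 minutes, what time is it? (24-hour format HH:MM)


Start time: 23:11
Adding: 7 hours 9 minutes
Minutes: 11 + 9 = 20
Hours: 23 + 7 + 0 = 30
Hour wraparound: 30 mod 24 = 6
Result: 06:20

06:20


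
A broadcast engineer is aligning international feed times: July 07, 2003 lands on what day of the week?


Date: 2003-07-07
January 1, 2003 is a Wednesday
Day of year: 188
Offset from Jan 1: 187 days
187 mod 7 = 5
Result: Monday

Monday


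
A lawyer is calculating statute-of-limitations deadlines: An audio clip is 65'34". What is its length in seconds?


Minutes: 65
Seconds: 34
Convert minutes to seconds: 65 x 60 = 3900
Add remaining seconds: 3900 + 34 = 3934

3934


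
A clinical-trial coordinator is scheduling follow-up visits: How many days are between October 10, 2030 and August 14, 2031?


Start date: 2030-10-10
End date: 2031-08-14
Oct 2030: +22 days
Nov 2030: +30 days
Dec 2030: +31 days
... (8 more months)
Total: 308 days

308


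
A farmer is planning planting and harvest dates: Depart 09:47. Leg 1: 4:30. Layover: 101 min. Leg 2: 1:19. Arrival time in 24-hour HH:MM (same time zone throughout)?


Depart: 09:47
Leg 1: +270 min -> 14:17
Layover: +101 min -> 15:58
Leg 2: +79 min -> 17:17
Total travel: 450 minutes = 7h 30m
Arrival: 17:17

17:17


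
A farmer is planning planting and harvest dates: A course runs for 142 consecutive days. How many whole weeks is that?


Total days: 142
Days per week: 7
Division: 142 / 7 = 20 remainder 2
Complete weeks: 20
Remaining days: 2

20


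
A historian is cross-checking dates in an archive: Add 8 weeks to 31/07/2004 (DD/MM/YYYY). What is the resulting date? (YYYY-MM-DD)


Start: 2004-07-31
Weeks to add: 8
Convert to days: 8 x 7 = 56 days
Add 56 days to 2004-07-31
Result: 2004-09-25

2004-09-25


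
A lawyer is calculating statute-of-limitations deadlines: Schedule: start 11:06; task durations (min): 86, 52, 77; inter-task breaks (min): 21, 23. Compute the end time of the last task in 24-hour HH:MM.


Start: 11:06 = 666 min from midnight
  after task 1 (86 min): 12:32
  after break (21 min): 12:53
  after task 2 (52 min): 13:45
  after break (23 min): 14:08
  after task 3 (77 min): 15:25
Total elapsed: 259 minutes
End time: 15:25

15:25


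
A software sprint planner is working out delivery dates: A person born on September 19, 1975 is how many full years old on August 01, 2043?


Birth: 1975-09-19
Reference: 2043-08-01
Year difference: 2043 - 1975 = 68
Has birthday (09-19) occurred by 08-01? No
Birthday not yet reached this year -> subtract 1
Age in full years: 67

67


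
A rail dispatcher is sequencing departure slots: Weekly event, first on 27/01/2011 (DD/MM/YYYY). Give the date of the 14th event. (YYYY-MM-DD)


First occurrence: 2011-01-27 (occurrence 1)
Each occurrence is 7 days after the previous.
Occurrence 14 is 13 weeks after the first.
13 weeks = 91 days
2011-01-27 + 91 days = 2011-04-28

2011-04-28


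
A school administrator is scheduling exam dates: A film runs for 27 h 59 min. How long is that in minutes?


Hours: 27
Minutes: 59
Convert hours to minutes: 27 x 60 = 1620
Add remaining minutes: 1620 + 59 = 1679

1679


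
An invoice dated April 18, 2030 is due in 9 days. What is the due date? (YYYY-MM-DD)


Start: 2030-04-18
Adding 9 days
Days remaining in April: 12
Result: 2030-04-27

2030-04-27


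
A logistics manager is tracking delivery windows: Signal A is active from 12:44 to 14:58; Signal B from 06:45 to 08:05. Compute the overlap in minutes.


Interval A: [764, 898] minutes from midnight
Interval B: [405, 485] minutes from midnight
Overlap start = max(764, 405) = 764
Overlap end = min(898, 485) = 485
End <= start, so the intervals do not overlap: 0 minutes

0


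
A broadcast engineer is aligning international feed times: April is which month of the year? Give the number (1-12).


Calendar month order:
3. March
4. April <--
5. May
April is month number 4

4


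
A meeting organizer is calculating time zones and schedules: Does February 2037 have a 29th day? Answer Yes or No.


Year: 2037
Divisible by 4? 2037 / 4 = 509.25 -> No
Not divisible by 4, so NOT a leap year

No


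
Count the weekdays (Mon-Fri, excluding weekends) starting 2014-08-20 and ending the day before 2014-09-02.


Start: 2014-08-20 (Wednesday)
End (exclusive): 2014-09-02 (Tuesday)
Total calendar days: 13
Full weeks: 13 // 7 = 1 -> 5 weekdays
Remaining 6 days starting on Wednesday:
  Wed(w), Thu(w), Fri(w), Sat(-), Sun(-), Mon(w) -> 4 weekdays
Total business days: 5 + 4 = 9

9


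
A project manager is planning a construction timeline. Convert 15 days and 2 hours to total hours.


Days: 15
Extra hours: 2
Hours per day: 24
Days to hours: 15 x 24 = 360
Total: 360 + 2 = 362

362


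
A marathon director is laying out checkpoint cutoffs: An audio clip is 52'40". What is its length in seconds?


Minutes: 52
Seconds: 40
Convert minutes to seconds: 52 x 60 = 3120
Add remaining seconds: 3120 + 40 = 3160

3160


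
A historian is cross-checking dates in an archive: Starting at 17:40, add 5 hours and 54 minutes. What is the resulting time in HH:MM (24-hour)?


Start time: 17:40
Adding: 5 hours 54 minutes
Minutes: 40 + 54 = 94
Minute overflow: 94 >= 60, so carry 1 hour, minutes = 34
Hours: 17 + 5 + 1 = 23
Result: 23:34

23:34


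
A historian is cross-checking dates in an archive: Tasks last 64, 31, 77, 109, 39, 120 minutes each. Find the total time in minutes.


Durations: 64, 31, 77, 109, 39, 120
Running sum: 64
+ 31 = 95
+ 77 = 172
+ 109 = 281
+ 39 = 320
+ 120 = 440
Total duration: 440 minutes
That is 7 hours and 20 minutes

440


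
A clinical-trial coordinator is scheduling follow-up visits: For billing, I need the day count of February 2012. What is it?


Month: February
Year: 2012
2012 is a leap year
February has 29 days
Total: 29 days

29


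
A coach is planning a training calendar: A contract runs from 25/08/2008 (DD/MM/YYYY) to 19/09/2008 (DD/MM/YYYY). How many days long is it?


Start date: 2008-08-25
End date: 2008-09-19
Aug 2008: +7 days
Sep 2008: +18 days
Total: 25 days

25


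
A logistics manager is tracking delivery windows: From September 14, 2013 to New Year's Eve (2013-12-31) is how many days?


Start: September 14, 2013
End: December 31, 2013
Days left in September: 16
October: 31
November: 30
December: 31
Sum of remaining months: 92
Total: 16 + 92 = 108

108


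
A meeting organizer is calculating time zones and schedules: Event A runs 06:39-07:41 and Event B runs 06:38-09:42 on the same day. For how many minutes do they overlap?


Interval A: [399, 461] minutes from midnight
Interval B: [398, 582] minutes from midnight
Overlap start = max(399, 398) = 399
Overlap end = min(461, 582) = 461
Overlap = 461 - 399 = 62 minutes

62


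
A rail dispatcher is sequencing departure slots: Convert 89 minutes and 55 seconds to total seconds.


Minutes: 89
Extra seconds: 55
Seconds per minute: 60
Minutes to seconds: 89 x 60 = 5340
Total: 5340 + 55 = 5395

5395


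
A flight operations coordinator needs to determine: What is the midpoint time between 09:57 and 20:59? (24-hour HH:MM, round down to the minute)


Start time: 09:57 = 597 minutes from midnight
End time: 20:59 = 1259 minutes from midnight
Sum: 597 + 1259 = 1856
Midpoint: 1856 / 2 = 928 minutes
Convert: 928 / 60 = 15 hours, 28 minutes
Result: 15:28

15:28


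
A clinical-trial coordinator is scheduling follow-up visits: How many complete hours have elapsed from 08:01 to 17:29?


Start: 08:01
End: 17:29
Hour difference: 17 - 8 = 9 hours
Minute difference: 29 - 1 = 28 minutes
Total minutes: 568
Complete hours: 568 / 60 = 9 (remainder 28)

9


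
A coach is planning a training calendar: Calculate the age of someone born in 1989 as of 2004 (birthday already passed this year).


Birth year: 1989
Current year: 2004
Age = current year - birth year
Age = 2004 - 1989 = 15

15


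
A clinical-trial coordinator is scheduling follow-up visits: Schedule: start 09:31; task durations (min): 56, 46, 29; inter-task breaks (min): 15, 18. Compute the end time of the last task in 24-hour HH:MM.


Start: 09:31 = 571 min from midnight
  after task 1 (56 min): 10:27
  after break (15 min): 10:42
  after task 2 (46 min): 11:28
  after break (18 min): 11:46
  after task 3 (29 min): 12:15
Total elapsed: 164 minutes
End time: 12:15

12:15


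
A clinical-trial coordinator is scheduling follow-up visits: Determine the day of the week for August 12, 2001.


Date: 2001-08-12
January 1, 2001 is a Monday
Day of year: 224
Offset from Jan 1: 223 days
223 mod 7 = 6
Result: Sunday

Sunday


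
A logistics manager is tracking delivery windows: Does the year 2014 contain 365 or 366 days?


Year: 2014
Check leap year rules:
Divisible by 4? No
2014 is not a leap year
Days: 365

365


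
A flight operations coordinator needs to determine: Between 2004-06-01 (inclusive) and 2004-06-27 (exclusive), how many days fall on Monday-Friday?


Start: 2004-06-01 (Tuesday)
End (exclusive): 2004-06-27 (Sunday)
Total calendar days: 26
Full weeks: 26 // 7 = 3 -> 15 weekdays
Remaining 5 days starting on Tuesday:
  Tue(w), Wed(w), Thu(w), Fri(w), Sat(-) -> 4 weekdays
Total business days: 15 + 4 = 19

19


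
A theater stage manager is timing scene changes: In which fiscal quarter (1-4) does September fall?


Month: September (month 9)
Q1: January-March (months 1-3)
Q2: April-June (months 4-6)
Q3: July-September (months 7-9)
Q4: October-December (months 10-12)
Month 9 falls in Q3

3


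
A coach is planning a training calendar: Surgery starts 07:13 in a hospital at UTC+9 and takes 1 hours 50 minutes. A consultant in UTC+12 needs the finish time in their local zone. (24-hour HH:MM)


Start: 07:13 in UTC+9
Step 1 - add duration:
  minutes: 13 + 50 = 63 (carry 1h)
  hours: 7 + 1 + 1 = 9
  end in UTC+9: 09:03
Step 2 - convert UTC+9 -> UTC+12:
  offset difference: 12 - (9) = 3 hours
  9 + (3) = 12 -> mod 24 = 12
Result: 12:03 in UTC+12

12:03


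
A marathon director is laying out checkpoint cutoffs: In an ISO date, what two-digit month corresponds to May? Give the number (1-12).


Calendar month order:
4. April
5. May <--
6. June
May is month number 5

5


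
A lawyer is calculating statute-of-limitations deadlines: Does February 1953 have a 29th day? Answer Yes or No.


Year: 1953
Divisible by 4? 1953 / 4 = 488.25 -> No
Not divisible by 4, so NOT a leap year

No


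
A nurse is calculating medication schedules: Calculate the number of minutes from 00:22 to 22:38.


Start time: 00:22 = 22 minutes from midnight
End time: 22:38 = 1358 minutes from midnight
Difference: 1358 - 22 = 1336 minutes
That is 22 hours and 16 minutes

1336


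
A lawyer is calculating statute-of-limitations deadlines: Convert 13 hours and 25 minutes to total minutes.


Hours: 13
Extra minutes: 25
Minutes per hour: 60
Hours to minutes: 13 x 60 = 780
Total: 780 + 25 = 805

805


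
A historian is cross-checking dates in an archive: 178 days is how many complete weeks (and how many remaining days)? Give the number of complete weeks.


Total days: 178
Days per week: 7
Division: 178 / 7 = 25 remainder 3
Complete weeks: 25
Remaining days: 3

25


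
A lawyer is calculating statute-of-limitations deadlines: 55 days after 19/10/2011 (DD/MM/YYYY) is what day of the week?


Start: 2011-10-19 (Wednesday)
Step 1 - find target date: add 55 days
  2011-10-19 + 55 days = 2011-12-13
Step 2 - day of week:
  55 mod 7 = 6
  Wednesday + 6 days -> Tuesday
Result: Tuesday (2011-12-13)

Tuesday


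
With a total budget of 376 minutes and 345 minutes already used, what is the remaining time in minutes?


Total budget: 376 minutes
Time used: 345 minutes
Remaining: 376 - 345 = 31 minutes
Percent used: 91.8%
Percent remaining: 8.2%

31


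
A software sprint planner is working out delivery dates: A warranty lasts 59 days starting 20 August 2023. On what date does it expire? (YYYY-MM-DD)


Start: 2023-08-20
Adding 59 days
Days remaining in August: 11
After August: 48 days still to add
September 2023: 30 days, 18 remaining
October 2023 has 31 days, need 18
Result: 2023-10-18

2023-10-18


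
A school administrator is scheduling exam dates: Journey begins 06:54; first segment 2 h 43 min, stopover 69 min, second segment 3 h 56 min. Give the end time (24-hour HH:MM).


Depart: 06:54
Leg 1: +163 min -> 09:37
Layover: +69 min -> 10:46
Leg 2: +236 min -> 14:42
Total travel: 468 minutes = 7h 48m
Arrival: 14:42

14:42


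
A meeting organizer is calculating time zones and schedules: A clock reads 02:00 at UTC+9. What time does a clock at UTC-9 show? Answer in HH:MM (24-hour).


Local time: 02:00 at UTC+9 (offset 9h)
Target zone: UTC-9 (offset -9h)
Difference: -9 - (9) = -18 hours
Calculation: 2 + (-18) = -16
Wraparound: (-16) mod 24 = 8
Result: 08:00

08:00


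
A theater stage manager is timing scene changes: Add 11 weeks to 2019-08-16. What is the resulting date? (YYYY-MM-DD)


Start: 2019-08-16
Weeks to add: 11
Convert to days: 11 x 7 = 77 days
Add 77 days to 2019-08-16
Result: 2019-11-01

2019-11-01


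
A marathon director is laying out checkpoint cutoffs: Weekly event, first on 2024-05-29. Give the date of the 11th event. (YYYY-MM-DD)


First occurrence: 2024-05-29 (occurrence 1)
Each occurrence is 7 days after the previous.
Occurrence 11 is 10 weeks after the first.
10 weeks = 70 days
2024-05-29 + 70 days = 2024-08-07

2024-08-07


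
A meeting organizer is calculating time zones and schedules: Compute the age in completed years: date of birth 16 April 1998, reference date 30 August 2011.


Birth: 1998-04-16
Reference: 2011-08-30
Year difference: 2011 - 1998 = 13
Has birthday (04-16) occurred by 08-30? Yes
Age in full years: 13

13


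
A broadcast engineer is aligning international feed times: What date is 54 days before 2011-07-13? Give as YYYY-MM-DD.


Start: 2011-07-13
Subtracting 54 days
Days already passed in July: 13
After going back through July: 41 more days to subtract
June 2011: 30 days, 11 remaining
May 2011 has 31 days, need 11
Result: 2011-05-20

2011-05-20


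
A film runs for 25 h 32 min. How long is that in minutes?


Hours: 25
Minutes: 32
Convert hours to minutes: 25 x 60 = 1500
Add remaining minutes: 1500 + 32 = 1532

1532


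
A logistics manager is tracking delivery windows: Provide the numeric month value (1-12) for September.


Calendar month order:
8. August
9. September <--
10. October
September is month number 9

9


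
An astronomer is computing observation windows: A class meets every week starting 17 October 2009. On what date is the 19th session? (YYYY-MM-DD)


First occurrence: 2009-10-17 (occurrence 1)
Each occurrence is 7 days after the previous.
Occurrence 19 is 18 weeks after the first.
18 weeks = 126 days
2009-10-17 + 126 days = 2010-02-20

2010-02-20


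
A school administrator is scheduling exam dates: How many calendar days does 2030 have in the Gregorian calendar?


Year: 2030
Check leap year rules:
Divisible by 4? No
2030 is not a leap year
Days: 365

365


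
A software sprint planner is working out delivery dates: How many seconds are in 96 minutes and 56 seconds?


Minutes: 96
Extra seconds: 56
Seconds per minute: 60
Minutes to seconds: 96 x 60 = 5760
Total: 5760 + 56 = 5816

5816


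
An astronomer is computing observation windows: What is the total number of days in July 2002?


Month: July
Year: 2002
July is a 31-day month
Total: 31 days

31


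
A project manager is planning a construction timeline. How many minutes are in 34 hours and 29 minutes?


Hours: 34
Extra minutes: 29
Minutes per hour: 60
Hours to minutes: 34 x 60 = 2040
Total: 2040 + 29 = 2069

2069


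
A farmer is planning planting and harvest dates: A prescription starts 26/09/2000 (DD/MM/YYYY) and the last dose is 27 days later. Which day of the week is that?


Start: 2000-09-26 (Tuesday)
Step 1 - find target date: add 27 days
  2000-09-26 + 27 days = 2000-10-23
Step 2 - day of week:
  27 mod 7 = 6
  Tuesday + 6 days -> Monday
Result: Monday (2000-10-23)

Monday


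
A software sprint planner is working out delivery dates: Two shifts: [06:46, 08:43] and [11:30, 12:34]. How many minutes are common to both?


Interval A: [406, 523] minutes from midnight
Interval B: [690, 754] minutes from midnight
Overlap start = max(406, 690) = 690
Overlap end = min(523, 754) = 523
End <= start, so the intervals do not overlap: 0 minutes

0


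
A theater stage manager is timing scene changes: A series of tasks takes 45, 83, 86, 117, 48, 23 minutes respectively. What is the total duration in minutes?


Durations: 45, 83, 86, 117, 48, 23
Running sum: 45
+ 83 = 128
+ 86 = 214
+ 117 = 331
+ 48 = 379
+ 23 = 402
Total duration: 402 minutes
That is 6 hours and 42 minutes

402


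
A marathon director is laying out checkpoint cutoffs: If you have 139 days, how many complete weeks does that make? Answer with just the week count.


Total days: 139
Days per week: 7
Division: 139 / 7 = 19 remainder 6
Complete weeks: 19
Remaining days: 6

19


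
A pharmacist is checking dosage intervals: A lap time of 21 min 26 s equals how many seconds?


Minutes: 21
Seconds: 26
Convert minutes to seconds: 21 x 60 = 1260
Add remaining seconds: 1260 + 26 = 1286

1286


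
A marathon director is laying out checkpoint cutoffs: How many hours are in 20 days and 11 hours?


Days: 20
Extra hours: 11
Hours per day: 24
Days to hours: 20 x 24 = 480
Total: 480 + 11 = 491

491


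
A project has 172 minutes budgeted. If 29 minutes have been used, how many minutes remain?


Total budget: 172 minutes
Time used: 29 minutes
Remaining: 172 - 29 = 143 minutes
Percent used: 16.9%
Percent remaining: 83.1%

143


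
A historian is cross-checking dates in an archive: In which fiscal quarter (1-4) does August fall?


Month: August (month 8)
Q1: January-March (months 1-3)
Q2: April-June (months 4-6)
Q3: July-September (months 7-9)
Q4: October-December (months 10-12)
Month 8 falls in Q3

3


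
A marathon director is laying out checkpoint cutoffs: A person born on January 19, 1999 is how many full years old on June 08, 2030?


Birth: 1999-01-19
Reference: 2030-06-08
Year difference: 2030 - 1999 = 31
Has birthday (01-19) occurred by 06-08? Yes
Age in full years: 31

31


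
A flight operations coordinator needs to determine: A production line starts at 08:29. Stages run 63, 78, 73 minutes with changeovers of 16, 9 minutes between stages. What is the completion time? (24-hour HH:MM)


Start: 08:29 = 509 min from midnight
  after task 1 (63 min): 09:32
  after break (16 min): 09:48
  after task 2 (78 min): 11:06
  after break (9 min): 11:15
  after task 3 (73 min): 12:28
Total elapsed: 239 minutes
End time: 12:28

12:28


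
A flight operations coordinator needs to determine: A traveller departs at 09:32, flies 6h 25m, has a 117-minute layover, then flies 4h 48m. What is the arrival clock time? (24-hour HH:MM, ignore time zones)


Depart: 09:32
Leg 1: +385 min -> 15:57
Layover: +117 min -> 17:54
Leg 2: +288 min -> 22:42
Total travel: 790 minutes = 13h 10m
Arrival: 22:42

22:42


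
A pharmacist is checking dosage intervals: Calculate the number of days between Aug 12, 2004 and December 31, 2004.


Start: August 12, 2004
End: December 31, 2004
Days left in August: 19
September: 30
October: 31
November: 30
December: 31
Sum of remaining months: 122
Total: 19 + 122 = 141

141


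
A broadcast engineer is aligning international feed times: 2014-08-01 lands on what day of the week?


Date: 2014-08-01
January 1, 2014 is a Wednesday
Day of year: 213
Offset from Jan 1: 212 days
212 mod 7 = 2
Result: Friday

Friday


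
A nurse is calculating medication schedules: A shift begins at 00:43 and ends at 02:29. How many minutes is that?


Start time: 00:43 = 43 minutes from midnight
End time: 02:29 = 149 minutes from midnight
Difference: 149 - 43 = 106 minutes
That is 1 hours and 46 minutes

106


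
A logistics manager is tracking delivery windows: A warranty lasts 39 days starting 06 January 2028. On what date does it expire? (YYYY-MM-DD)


Start: 2028-01-06
Adding 39 days
Days remaining in January: 25
After January: 14 days still to add
February 2028 has 29 days, need 14
Result: 2028-02-14

2028-02-14


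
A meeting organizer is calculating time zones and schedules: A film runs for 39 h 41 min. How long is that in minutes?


Hours: 39
Minutes: 41
Convert hours to minutes: 39 x 60 = 2340
Add remaining minutes: 2340 + 41 = 2381

2381


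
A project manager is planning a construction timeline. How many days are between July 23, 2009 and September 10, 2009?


Start date: 2009-07-23
End date: 2009-09-10
Jul 2009: +9 days
Aug 2009: +31 days
Sep 2009: +9 days
Total: 49 days

49


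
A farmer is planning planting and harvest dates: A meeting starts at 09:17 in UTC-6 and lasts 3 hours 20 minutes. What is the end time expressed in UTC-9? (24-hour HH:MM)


Start: 09:17 in UTC-6
Step 1 - add duration:
  minutes: 17 + 20 = 37
  hours: 9 + 3 + 0 = 12
  end in UTC-6: 12:37
Step 2 - convert UTC-6 -> UTC-9:
  offset difference: -9 - (-6) = -3 hours
  12 + (-3) = 9 -> mod 24 = 9
Result: 09:37 in UTC-9

09:37


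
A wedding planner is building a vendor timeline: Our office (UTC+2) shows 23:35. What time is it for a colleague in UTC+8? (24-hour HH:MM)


Local time: 23:35 at UTC+2 (offset 2h)
Target zone: UTC+8 (offset 8h)
Difference: 8 - (2) = 6 hours
Calculation: 23 + (6) = 29
Wraparound: (29) mod 24 = 5
Result: 05:35

05:35
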